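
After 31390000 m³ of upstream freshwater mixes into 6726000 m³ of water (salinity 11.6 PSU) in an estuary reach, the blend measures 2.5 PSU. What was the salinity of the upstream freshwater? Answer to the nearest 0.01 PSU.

Salt balance: 6,726,000×11.6 + 31,390,000×S = 38,116,000×2.5
78,021,600 + 31,390,000·S = 95,290,000
S = (95,290,000 − 78,021,600) / 31,390,000 = 0.5501 PSU

0.55 PSU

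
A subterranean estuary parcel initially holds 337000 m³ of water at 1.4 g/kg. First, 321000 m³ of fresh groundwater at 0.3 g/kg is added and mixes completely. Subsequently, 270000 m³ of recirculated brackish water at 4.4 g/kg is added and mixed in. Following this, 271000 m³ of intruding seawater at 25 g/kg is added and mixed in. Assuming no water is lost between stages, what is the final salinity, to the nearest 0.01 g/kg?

7.12 g/kg

Weighted by volume,
Initial salt = 337,000×1.4 = 471,800
After stage 1: salt = 471,800 + 321,000×0.3 = 568,100; volume = 658,000 m³; S = 0.863 g/kg
After stage 2: salt = 568,100 + 270,000×4.4 = 1,756,100; volume = 928,000 m³; S = 1.892 g/kg
After stage 3: salt = 1,756,100 + 271,000×25 = 8,531,100; volume = 1,199,000 m³
S = 8,531,100 / 1,199,000 = 7.1152 g/kg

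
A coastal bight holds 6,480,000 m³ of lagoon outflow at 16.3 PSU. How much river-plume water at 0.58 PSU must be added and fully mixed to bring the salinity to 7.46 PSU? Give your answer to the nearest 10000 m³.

Salt balance: 6,480,000×16.3 + V×0.58 = (6,480,000+V)×7.46
105,624,000 + 0.58V = 48,340,800 + 7.46V
57,283,200 = 6.88V
V = 8,326,046.51 m³

8330000 m³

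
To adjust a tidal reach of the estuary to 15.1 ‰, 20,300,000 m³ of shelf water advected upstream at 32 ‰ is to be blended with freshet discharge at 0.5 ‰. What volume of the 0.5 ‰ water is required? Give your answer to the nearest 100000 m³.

Salt balance: 20,300,000×32 + V×0.5 = (20,300,000+V)×15.1
649,600,000 + 0.5V = 306,530,000 + 15.1V
343,070,000 = 14.6V
V = 23,497,945.21 m³

23500000 m³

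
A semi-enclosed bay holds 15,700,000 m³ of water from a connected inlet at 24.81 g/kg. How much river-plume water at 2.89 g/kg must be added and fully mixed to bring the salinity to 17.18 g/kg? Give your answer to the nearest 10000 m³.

Salt balance: 15,700,000×24.81 + V×2.89 = (15,700,000+V)×17.18
389,517,000 + 2.89V = 269,726,000 + 17.18V
119,791,000 = 14.29V
V = 8,382,855.14 m³

8380000 m³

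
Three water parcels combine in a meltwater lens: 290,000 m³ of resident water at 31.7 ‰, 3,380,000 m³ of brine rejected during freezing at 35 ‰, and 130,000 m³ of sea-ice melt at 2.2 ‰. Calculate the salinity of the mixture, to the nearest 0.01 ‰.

Mass of salt is conserved:
salt = 290,000×31.7 + 3,380,000×35 + 130,000×2.2 = 9,193,000 + 118,300,000 + 286,000 = 127,779,000
volume = 290,000 + 3,380,000 + 130,000 = 3,800,000 m³
S = 127,779,000 / 3,800,000 = 33.6261 ‰

33.63 ‰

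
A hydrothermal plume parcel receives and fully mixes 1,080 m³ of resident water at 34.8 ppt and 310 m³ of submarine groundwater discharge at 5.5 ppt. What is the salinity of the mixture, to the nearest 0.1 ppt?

28.3 ppt

Conserving salt mass:
salt = 1,080×34.8 + 310×5.5 = 37,584 + 1,705 = 39,289
volume = 1,080 + 310 = 1,390 m³
S = 39,289 / 1,390 = 28.265 ppt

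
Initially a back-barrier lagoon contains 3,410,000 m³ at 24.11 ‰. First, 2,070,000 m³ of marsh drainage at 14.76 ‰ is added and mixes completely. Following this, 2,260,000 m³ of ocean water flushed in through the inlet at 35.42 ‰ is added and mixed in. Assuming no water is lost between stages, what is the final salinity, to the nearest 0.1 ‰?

By conservation of dissolved salt,
Initial salt = 3,410,000×24.11 = 82,215,100
After stage 1: salt = 82,215,100 + 2,070,000×14.76 = 112,768,300; volume = 5,480,000 m³; S = 20.578 ‰
After stage 2: salt = 112,768,300 + 2,260,000×35.42 = 192,817,500; volume = 7,740,000 m³
S = 192,817,500 / 7,740,000 = 24.9118 ‰

24.9 ‰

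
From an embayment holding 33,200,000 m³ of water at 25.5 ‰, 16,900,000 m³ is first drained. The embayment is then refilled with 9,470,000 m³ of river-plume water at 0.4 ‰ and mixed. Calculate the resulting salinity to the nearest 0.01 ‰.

16.28 ‰

Remaining after removal: 16,300,000 m³ at 25.5 ‰ (salt = 415,650,000)
After addition: salt = 415,650,000 + 9,470,000×0.4 = 419,438,000; volume = 25,770,000 m³
S = 419,438,000 / 25,770,000 = 16.2762 ‰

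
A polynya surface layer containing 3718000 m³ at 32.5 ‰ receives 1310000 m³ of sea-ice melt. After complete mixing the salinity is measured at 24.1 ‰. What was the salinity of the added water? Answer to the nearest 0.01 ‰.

0.26 ‰

Salt balance: 3,718,000×32.5 + 1,310,000×S = 5,028,000×24.1
120,835,000 + 1,310,000·S = 121,174,800
S = (121,174,800 − 120,835,000) / 1,310,000 = 0.2594 ‰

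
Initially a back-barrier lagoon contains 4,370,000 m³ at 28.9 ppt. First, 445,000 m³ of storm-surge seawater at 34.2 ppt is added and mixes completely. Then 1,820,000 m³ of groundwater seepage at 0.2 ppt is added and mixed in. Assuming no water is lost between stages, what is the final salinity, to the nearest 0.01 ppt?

Salt balance:
Initial salt = 4,370,000×28.9 = 126,293,000
After stage 1: salt = 126,293,000 + 445,000×34.2 = 141,512,000; volume = 4,815,000 m³; S = 29.39 ppt
After stage 2: salt = 141,512,000 + 1,820,000×0.2 = 141,876,000; volume = 6,635,000 m³
S = 141,876,000 / 6,635,000 = 21.383 ppt

21.38 ppt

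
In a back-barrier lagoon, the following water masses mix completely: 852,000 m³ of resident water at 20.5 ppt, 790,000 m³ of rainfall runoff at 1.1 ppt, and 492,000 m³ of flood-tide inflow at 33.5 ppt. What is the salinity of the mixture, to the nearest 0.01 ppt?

16.32 ppt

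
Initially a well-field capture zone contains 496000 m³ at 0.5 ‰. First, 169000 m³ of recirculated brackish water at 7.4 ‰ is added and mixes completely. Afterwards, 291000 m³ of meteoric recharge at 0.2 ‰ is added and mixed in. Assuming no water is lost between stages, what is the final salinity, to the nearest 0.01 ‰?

Salt balance:
Initial salt = 496,000×0.5 = 248,000
After stage 1: salt = 248,000 + 169,000×7.4 = 1,498,600; volume = 665,000 m³; S = 2.254 ‰
After stage 2: salt = 1,498,600 + 291,000×0.2 = 1,556,800; volume = 956,000 m³
S = 1,556,800 / 956,000 = 1.6285 ‰

1.63 ‰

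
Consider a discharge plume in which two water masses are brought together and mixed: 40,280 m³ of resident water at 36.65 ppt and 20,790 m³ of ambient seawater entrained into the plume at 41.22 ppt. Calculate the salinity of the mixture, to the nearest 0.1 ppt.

By conservation of dissolved salt,
salt = 40,280×36.65 + 20,790×41.22 = 1,476,262 + 856,963.8 = 2,333,225.8
volume = 40,280 + 20,790 = 61,070 m³
S = 2,333,225.8 / 61,070 = 38.206 ppt

38.2 ppt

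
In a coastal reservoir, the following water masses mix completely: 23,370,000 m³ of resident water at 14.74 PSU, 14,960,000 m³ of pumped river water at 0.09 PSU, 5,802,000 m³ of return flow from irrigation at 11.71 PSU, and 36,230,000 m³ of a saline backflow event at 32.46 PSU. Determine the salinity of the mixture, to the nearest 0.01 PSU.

Salt balance:
salt = 23,370,000×14.74 + 14,960,000×0.09 + 5,802,000×11.71 + 36,230,000×32.46 = 344,473,800 + 1,346,400 + 67,941,420 + 1,176,025,800 = 1,589,787,420
volume = 23,370,000 + 14,960,000 + 5,802,000 + 36,230,000 = 80,362,000 m³
S = 1,589,787,420 / 80,362,000 = 19.7828 PSU

19.78 PSU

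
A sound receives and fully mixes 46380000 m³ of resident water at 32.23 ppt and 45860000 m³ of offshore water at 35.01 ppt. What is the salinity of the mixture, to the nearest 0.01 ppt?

Conserving salt mass:
salt = 46,380,000×32.23 + 45,860,000×35.01 = 1,494,827,400 + 1,605,558,600 = 3,100,386,000
volume = 46,380,000 + 45,860,000 = 92,240,000 m³
S = 3,100,386,000 / 92,240,000 = 33.6122 ppt

33.61 ppt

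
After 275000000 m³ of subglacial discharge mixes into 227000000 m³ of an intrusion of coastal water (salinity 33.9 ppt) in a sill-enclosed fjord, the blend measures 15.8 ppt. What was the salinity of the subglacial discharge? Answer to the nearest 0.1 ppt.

0.9 ppt

Salt balance: 227,000,000×33.9 + 275,000,000×S = 502,000,000×15.8
7,695,300,000 + 275,000,000·S = 7,931,600,000
S = (7,931,600,000 − 7,695,300,000) / 275,000,000 = 0.8593 ppt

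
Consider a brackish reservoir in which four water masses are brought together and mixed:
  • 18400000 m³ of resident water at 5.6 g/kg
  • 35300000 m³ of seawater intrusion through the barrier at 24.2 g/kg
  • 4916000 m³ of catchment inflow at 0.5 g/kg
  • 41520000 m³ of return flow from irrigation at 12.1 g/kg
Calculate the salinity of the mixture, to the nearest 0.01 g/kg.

Total salt / total volume:
salt = 18,400,000×5.6 + 35,300,000×24.2 + 4,916,000×0.5 + 41,520,000×12.1 = 103,040,000 + 854,260,000 + 2,458,000 + 502,392,000 = 1,462,150,000
volume = 18,400,000 + 35,300,000 + 4,916,000 + 41,520,000 = 100,136,000 m³
S = 1,462,150,000 / 100,136,000 = 14.6016 g/kg

14.60 g/kg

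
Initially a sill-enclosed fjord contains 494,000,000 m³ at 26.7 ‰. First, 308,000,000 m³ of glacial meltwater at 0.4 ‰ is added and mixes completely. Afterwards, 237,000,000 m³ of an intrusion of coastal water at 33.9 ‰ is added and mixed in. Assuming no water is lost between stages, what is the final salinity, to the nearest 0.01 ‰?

Total salt / total volume:
Initial salt = 494,000,000×26.7 = 13,189,800,000
After stage 1: salt = 13,189,800,000 + 308,000,000×0.4 = 13,313,000,000; volume = 802,000,000 m³; S = 16.6 ‰
After stage 2: salt = 13,313,000,000 + 237,000,000×33.9 = 21,347,300,000; volume = 1,039,000,000 m³
S = 21,347,300,000 / 1,039,000,000 = 20.546 ‰

20.55 ‰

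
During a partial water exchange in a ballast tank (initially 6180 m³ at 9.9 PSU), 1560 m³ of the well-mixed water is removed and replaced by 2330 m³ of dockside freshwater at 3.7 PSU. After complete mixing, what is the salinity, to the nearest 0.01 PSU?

Remaining after removal: 4,620 m³ at 9.9 PSU (salt = 45,738)
After addition: salt = 45,738 + 2,330×3.7 = 54,359; volume = 6,950 m³
S = 54,359 / 6,950 = 7.8214 PSU

7.82 PSU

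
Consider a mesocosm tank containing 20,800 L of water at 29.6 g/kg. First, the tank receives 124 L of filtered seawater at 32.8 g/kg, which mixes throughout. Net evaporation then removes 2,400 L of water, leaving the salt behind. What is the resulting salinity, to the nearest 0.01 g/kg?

After mixing: salt = 20,800×29.6 + 124×32.8 = 619,747.2; volume = 20,924 L
After evaporation: salt unchanged = 619,747.2; volume = 20,924 − 2,400 = 18,524 L
S = 619,747.2 / 18,524 = 33.4564 g/kg

33.46 g/kg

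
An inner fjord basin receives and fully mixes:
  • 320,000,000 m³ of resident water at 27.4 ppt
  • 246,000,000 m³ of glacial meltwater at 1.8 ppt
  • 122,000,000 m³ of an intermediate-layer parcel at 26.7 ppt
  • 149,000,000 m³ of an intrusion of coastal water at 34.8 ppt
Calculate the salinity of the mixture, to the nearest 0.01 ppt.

21.09 ppt

By conservation of dissolved salt,
salt = 320,000,000×27.4 + 246,000,000×1.8 + 122,000,000×26.7 + 149,000,000×34.8 = 8,768,000,000 + 442,800,000 + 3,257,400,000 + 5,185,200,000 = 17,653,400,000
volume = 320,000,000 + 246,000,000 + 122,000,000 + 149,000,000 = 837,000,000 m³
S = 17,653,400,000 / 837,000,000 = 21.0913 ppt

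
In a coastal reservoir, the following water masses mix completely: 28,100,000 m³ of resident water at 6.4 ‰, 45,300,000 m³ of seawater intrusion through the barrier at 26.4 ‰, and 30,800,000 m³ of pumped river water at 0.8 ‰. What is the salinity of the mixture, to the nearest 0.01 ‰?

13.44 ‰

Mass of salt is conserved:
salt = 28,100,000×6.4 + 45,300,000×26.4 + 30,800,000×0.8 = 179,840,000 + 1,195,920,000 + 24,640,000 = 1,400,400,000
volume = 28,100,000 + 45,300,000 + 30,800,000 = 104,200,000 m³
S = 1,400,400,000 / 104,200,000 = 13.4395 ‰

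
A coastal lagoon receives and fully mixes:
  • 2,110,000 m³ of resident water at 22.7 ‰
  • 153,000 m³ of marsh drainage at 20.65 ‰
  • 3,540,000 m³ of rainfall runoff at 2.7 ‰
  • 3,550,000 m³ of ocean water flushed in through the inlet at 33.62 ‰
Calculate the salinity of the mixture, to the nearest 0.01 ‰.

19.24 ‰

Mass of salt is conserved:
salt = 2,110,000×22.7 + 153,000×20.65 + 3,540,000×2.7 + 3,550,000×33.62 = 47,897,000 + 3,159,450 + 9,558,000 + 119,351,000 = 179,965,450
volume = 2,110,000 + 153,000 + 3,540,000 + 3,550,000 = 9,353,000 m³
S = 179,965,450 / 9,353,000 = 19.2415 ‰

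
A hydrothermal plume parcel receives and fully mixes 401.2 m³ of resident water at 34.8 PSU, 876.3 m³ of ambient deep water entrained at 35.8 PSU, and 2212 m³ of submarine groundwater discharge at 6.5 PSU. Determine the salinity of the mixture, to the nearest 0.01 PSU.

17.11 PSU

By conservation of dissolved salt,
salt = 401.2×34.8 + 876.3×35.8 + 2,212×6.5 = 13,961.76 + 31,371.54 + 14,378 = 59,711.3
volume = 401.2 + 876.3 + 2,212 = 3,489.5 m³
S = 59,711.3 / 3,489.5 = 17.1117 PSU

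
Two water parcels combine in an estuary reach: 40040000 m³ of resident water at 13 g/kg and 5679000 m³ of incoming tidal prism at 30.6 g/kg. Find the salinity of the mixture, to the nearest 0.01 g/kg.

Conserving salt mass:
salt = 40,040,000×13 + 5,679,000×30.6 = 520,520,000 + 173,777,400 = 694,297,400
volume = 40,040,000 + 5,679,000 = 45,719,000 m³
S = 694,297,400 / 45,719,000 = 15.1862 g/kg

15.19 g/kg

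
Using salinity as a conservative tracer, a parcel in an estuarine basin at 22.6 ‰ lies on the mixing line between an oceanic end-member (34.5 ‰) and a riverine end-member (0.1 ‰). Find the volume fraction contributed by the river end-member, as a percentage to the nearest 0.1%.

34.6%

Let f be the freshwater fraction. Salt balance per unit volume:
f×0.1 + (1−f)×34.5 = 22.6
f = (34.5 − 22.6) / (34.5 − 0.1) = 11.9/34.4 = 0.3459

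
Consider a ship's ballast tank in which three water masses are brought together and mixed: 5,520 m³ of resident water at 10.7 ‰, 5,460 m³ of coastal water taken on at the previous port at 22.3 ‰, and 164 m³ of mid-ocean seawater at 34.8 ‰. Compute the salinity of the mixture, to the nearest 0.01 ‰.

By conservation of dissolved salt,
salt = 5,520×10.7 + 5,460×22.3 + 164×34.8 = 59,064 + 121,758 + 5,707.2 = 186,529.2
volume = 5,520 + 5,460 + 164 = 11,144 m³
S = 186,529.2 / 11,144 = 16.7381 ‰

16.74 ‰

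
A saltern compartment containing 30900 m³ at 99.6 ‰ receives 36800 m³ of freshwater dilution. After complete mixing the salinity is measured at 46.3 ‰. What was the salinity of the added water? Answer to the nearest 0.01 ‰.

1.55 ‰

Salt balance: 30,900×99.6 + 36,800×S = 67,700×46.3
3,077,640 + 36,800·S = 3,134,510
S = (3,134,510 − 3,077,640) / 36,800 = 1.5454 ‰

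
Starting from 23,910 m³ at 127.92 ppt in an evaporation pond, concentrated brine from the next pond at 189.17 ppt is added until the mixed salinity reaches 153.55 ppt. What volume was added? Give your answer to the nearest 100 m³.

Salt balance: 23,910×127.92 + V×189.17 = (23,910+V)×153.55
3,058,567.2 + 189.17V = 3,671,380.5 + 153.55V
612,813.3 = 35.62V
V = 17,204.19 m³

17200 m³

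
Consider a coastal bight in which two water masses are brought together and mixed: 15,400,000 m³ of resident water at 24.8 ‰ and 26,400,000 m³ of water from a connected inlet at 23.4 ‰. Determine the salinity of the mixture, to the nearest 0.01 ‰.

Total salt / total volume:
salt = 15,400,000×24.8 + 26,400,000×23.4 = 381,920,000 + 617,760,000 = 999,680,000
volume = 15,400,000 + 26,400,000 = 41,800,000 m³
S = 999,680,000 / 41,800,000 = 23.9158 ‰

23.92 ‰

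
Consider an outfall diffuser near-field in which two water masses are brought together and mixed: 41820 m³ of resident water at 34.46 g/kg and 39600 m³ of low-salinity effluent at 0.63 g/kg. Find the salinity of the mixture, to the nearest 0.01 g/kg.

18.01 g/kg

Total salt / total volume:
salt = 41,820×34.46 + 39,600×0.63 = 1,441,117.2 + 24,948 = 1,466,065.2
volume = 41,820 + 39,600 = 81,420 m³
S = 1,466,065.2 / 81,420 = 18.0062 g/kg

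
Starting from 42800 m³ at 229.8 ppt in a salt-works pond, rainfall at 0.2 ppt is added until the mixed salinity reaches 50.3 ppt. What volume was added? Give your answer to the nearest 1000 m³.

Salt balance: 42,800×229.8 + V×0.2 = (42,800+V)×50.3
9,835,440 + 0.2V = 2,152,840 + 50.3V
7,682,600 = 50.1V
V = 153,345.31 m³

153000 m³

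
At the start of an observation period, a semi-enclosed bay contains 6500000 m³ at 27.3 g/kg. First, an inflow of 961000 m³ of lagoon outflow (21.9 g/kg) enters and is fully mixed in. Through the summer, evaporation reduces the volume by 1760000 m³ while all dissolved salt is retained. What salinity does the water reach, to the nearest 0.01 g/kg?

34.82 g/kg

After mixing: salt = 6,500,000×27.3 + 961,000×21.9 = 198,495,900; volume = 7,461,000 m³
After evaporation: salt unchanged = 198,495,900; volume = 7,461,000 − 1,760,000 = 5,701,000 m³
S = 198,495,900 / 5,701,000 = 34.8177 g/kg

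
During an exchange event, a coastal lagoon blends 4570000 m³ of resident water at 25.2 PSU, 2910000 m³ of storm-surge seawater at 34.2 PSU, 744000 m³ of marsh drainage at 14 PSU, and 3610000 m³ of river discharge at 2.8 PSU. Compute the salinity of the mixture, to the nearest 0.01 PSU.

Weighted by volume,
salt = 4,570,000×25.2 + 2,910,000×34.2 + 744,000×14 + 3,610,000×2.8 = 115,164,000 + 99,522,000 + 10,416,000 + 10,108,000 = 235,210,000
volume = 4,570,000 + 2,910,000 + 744,000 + 3,610,000 = 11,834,000 m³
S = 235,210,000 / 11,834,000 = 19.8758 PSU

19.88 PSU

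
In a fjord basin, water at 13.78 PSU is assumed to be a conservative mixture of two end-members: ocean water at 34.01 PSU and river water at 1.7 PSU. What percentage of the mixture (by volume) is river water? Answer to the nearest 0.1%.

62.6%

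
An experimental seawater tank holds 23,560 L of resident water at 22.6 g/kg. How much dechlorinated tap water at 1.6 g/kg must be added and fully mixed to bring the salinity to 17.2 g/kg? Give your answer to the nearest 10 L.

8160 L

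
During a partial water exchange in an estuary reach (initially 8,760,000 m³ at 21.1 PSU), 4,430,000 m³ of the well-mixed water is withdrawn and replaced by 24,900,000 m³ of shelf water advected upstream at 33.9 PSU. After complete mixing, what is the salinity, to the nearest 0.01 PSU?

Remaining after removal: 4,330,000 m³ at 21.1 PSU (salt = 91,363,000)
After addition: salt = 91,363,000 + 24,900,000×33.9 = 935,473,000; volume = 29,230,000 m³
S = 935,473,000 / 29,230,000 = 32.0039 PSU

32.00 PSU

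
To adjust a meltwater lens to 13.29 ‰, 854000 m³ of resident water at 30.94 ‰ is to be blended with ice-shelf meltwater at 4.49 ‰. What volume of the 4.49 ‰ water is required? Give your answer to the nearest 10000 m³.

Salt balance: 854,000×30.94 + V×4.49 = (854,000+V)×13.29
26,422,760 + 4.49V = 11,349,660 + 13.29V
15,073,100 = 8.8V
V = 1,712,852.27 m³

1710000 m³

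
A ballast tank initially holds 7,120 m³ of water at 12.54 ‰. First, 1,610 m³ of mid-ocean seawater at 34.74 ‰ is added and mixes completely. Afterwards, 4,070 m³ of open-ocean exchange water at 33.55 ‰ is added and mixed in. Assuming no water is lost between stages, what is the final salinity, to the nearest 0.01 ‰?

22.01 ‰

By conservation of dissolved salt,
Initial salt = 7,120×12.54 = 89,284.8
After stage 1: salt = 89,284.8 + 1,610×34.74 = 145,216.2; volume = 8,730 m³; S = 16.634 ‰
After stage 2: salt = 145,216.2 + 4,070×33.55 = 281,764.7; volume = 12,800 m³
S = 281,764.7 / 12,800 = 22.0129 ‰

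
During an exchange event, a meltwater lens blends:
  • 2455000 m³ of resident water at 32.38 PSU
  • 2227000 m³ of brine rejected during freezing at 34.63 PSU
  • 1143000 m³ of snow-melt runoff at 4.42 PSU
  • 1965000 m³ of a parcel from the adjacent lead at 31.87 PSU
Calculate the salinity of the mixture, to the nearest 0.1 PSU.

Conserving salt mass:
salt = 2,455,000×32.38 + 2,227,000×34.63 + 1,143,000×4.42 + 1,965,000×31.87 = 79,492,900 + 77,121,010 + 5,052,060 + 62,624,550 = 224,290,520
volume = 2,455,000 + 2,227,000 + 1,143,000 + 1,965,000 = 7,790,000 m³
S = 224,290,520 / 7,790,000 = 28.792 PSU

28.8 PSU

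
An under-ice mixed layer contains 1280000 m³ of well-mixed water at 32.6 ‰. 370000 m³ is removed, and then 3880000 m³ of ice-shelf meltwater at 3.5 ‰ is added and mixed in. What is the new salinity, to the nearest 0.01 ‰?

9.03 ‰

Remaining after removal: 910,000 m³ at 32.6 ‰ (salt = 29,666,000)
After addition: salt = 29,666,000 + 3,880,000×3.5 = 43,246,000; volume = 4,790,000 m³
S = 43,246,000 / 4,790,000 = 9.0284 ‰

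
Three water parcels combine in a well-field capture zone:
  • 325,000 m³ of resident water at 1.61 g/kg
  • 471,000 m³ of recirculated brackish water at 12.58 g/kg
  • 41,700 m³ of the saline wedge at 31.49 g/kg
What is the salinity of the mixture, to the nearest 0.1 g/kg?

Total salt / total volume:
salt = 325,000×1.61 + 471,000×12.58 + 41,700×31.49 = 523,250 + 5,925,180 + 1,313,133 = 7,761,563
volume = 325,000 + 471,000 + 41,700 = 837,700 m³
S = 7,761,563 / 837,700 = 9.265 g/kg

9.3 g/kg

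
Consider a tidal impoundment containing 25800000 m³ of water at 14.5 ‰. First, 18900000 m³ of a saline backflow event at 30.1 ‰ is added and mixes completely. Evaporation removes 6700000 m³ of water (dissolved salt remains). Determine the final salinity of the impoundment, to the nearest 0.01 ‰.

24.82 ‰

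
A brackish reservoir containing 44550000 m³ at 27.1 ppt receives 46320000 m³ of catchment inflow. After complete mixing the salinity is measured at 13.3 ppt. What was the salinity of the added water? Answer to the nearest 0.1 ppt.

0.0 ppt

Salt balance: 44,550,000×27.1 + 46,320,000×S = 90,870,000×13.3
1,207,305,000 + 46,320,000·S = 1,208,571,000
S = (1,208,571,000 − 1,207,305,000) / 46,320,000 = 0.0273 ppt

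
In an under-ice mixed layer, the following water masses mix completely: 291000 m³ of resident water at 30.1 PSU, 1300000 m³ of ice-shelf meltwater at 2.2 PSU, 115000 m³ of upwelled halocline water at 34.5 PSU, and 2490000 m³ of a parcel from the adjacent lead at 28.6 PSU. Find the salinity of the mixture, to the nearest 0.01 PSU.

20.69 PSU

Conserving salt mass:
salt = 291,000×30.1 + 1,300,000×2.2 + 115,000×34.5 + 2,490,000×28.6 = 8,759,100 + 2,860,000 + 3,967,500 + 71,214,000 = 86,800,600
volume = 291,000 + 1,300,000 + 115,000 + 2,490,000 = 4,196,000 m³
S = 86,800,600 / 4,196,000 = 20.6865 PSU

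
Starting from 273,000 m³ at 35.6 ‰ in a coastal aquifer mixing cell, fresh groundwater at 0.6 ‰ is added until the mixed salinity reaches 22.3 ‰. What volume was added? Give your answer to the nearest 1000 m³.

167000 m³

Salt balance: 273,000×35.6 + V×0.6 = (273,000+V)×22.3
9,718,800 + 0.6V = 6,087,900 + 22.3V
3,630,900 = 21.7V
V = 167,322.58 m³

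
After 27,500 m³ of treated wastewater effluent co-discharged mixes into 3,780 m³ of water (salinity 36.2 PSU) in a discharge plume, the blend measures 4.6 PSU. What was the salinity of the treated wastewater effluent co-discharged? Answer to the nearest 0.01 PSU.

0.26 PSU

Salt balance: 3,780×36.2 + 27,500×S = 31,280×4.6
136,836 + 27,500·S = 143,888
S = (143,888 − 136,836) / 27,500 = 0.2564 PSU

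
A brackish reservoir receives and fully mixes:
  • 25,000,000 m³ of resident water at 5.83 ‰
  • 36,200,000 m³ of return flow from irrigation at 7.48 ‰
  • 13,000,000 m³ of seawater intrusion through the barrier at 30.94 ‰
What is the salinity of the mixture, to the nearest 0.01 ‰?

11.03 ‰

By conservation of dissolved salt,
salt = 25,000,000×5.83 + 36,200,000×7.48 + 13,000,000×30.94 = 145,750,000 + 270,776,000 + 402,220,000 = 818,746,000
volume = 25,000,000 + 36,200,000 + 13,000,000 = 74,200,000 m³
S = 818,746,000 / 74,200,000 = 11.0343 ‰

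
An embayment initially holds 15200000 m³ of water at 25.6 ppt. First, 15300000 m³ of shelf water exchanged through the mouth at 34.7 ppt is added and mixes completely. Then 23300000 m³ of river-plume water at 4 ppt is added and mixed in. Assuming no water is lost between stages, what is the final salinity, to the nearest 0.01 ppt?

18.83 ppt

Conserving salt mass:
Initial salt = 15,200,000×25.6 = 389,120,000
After stage 1: salt = 389,120,000 + 15,300,000×34.7 = 920,030,000; volume = 30,500,000 m³; S = 30.165 ppt
After stage 2: salt = 920,030,000 + 23,300,000×4 = 1,013,230,000; volume = 53,800,000 m³
S = 1,013,230,000 / 53,800,000 = 18.8333 ppt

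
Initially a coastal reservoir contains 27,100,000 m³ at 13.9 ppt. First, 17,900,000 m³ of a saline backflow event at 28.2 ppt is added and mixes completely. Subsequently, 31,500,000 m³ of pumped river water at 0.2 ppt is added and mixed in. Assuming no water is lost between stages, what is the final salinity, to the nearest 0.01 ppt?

Salt balance:
Initial salt = 27,100,000×13.9 = 376,690,000
After stage 1: salt = 376,690,000 + 17,900,000×28.2 = 881,470,000; volume = 45,000,000 m³; S = 19.588 ppt
After stage 2: salt = 881,470,000 + 31,500,000×0.2 = 887,770,000; volume = 76,500,000 m³
S = 887,770,000 / 76,500,000 = 11.6048 ppt

11.60 ppt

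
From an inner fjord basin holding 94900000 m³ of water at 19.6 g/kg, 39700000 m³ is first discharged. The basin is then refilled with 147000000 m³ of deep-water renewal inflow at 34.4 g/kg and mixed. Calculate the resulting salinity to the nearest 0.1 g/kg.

30.4 g/kg

Remaining after removal: 55,200,000 m³ at 19.6 g/kg (salt = 1,081,920,000)
After addition: salt = 1,081,920,000 + 147,000,000×34.4 = 6,138,720,000; volume = 202,200,000 m³
S = 6,138,720,000 / 202,200,000 = 30.3596 g/kg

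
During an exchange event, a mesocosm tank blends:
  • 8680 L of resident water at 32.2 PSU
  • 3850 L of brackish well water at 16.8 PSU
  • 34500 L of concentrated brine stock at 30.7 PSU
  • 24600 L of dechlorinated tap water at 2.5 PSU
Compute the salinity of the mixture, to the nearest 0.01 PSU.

20.45 PSU

Weighted by volume,
salt = 8,680×32.2 + 3,850×16.8 + 34,500×30.7 + 24,600×2.5 = 279,496 + 64,680 + 1,059,150 + 61,500 = 1,464,826
volume = 8,680 + 3,850 + 34,500 + 24,600 = 71,630 L
S = 1,464,826 / 71,630 = 20.4499 PSU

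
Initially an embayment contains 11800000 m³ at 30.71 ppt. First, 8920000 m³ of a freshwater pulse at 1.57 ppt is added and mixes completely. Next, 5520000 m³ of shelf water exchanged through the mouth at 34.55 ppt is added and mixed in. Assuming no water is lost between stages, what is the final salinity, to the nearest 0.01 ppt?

Total salt / total volume:
Initial salt = 11,800,000×30.71 = 362,378,000
After stage 1: salt = 362,378,000 + 8,920,000×1.57 = 376,382,400; volume = 20,720,000 m³; S = 18.165 ppt
After stage 2: salt = 376,382,400 + 5,520,000×34.55 = 567,098,400; volume = 26,240,000 m³
S = 567,098,400 / 26,240,000 = 21.612 ppt

21.61 ppt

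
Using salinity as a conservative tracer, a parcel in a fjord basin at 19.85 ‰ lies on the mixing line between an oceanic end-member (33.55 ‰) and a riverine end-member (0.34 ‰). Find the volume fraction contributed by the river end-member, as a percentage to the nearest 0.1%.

Let f be the freshwater fraction. Salt balance per unit volume:
f×0.34 + (1−f)×33.55 = 19.85
f = (33.55 − 19.85) / (33.55 − 0.34) = 13.7/33.21 = 0.4125

41.3%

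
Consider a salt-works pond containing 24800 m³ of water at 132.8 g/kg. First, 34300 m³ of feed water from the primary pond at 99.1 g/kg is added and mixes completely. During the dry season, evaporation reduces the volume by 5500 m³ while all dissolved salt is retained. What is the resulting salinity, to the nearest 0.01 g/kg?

124.86 g/kg

After mixing: salt = 24,800×132.8 + 34,300×99.1 = 6,692,570; volume = 59,100 m³
After evaporation: salt unchanged = 6,692,570; volume = 59,100 − 5,500 = 53,600 m³
S = 6,692,570 / 53,600 = 124.8614 g/kg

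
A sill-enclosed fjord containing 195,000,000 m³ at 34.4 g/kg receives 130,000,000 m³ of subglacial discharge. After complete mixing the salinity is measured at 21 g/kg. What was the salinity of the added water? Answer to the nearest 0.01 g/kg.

0.90 g/kg

Salt balance: 195,000,000×34.4 + 130,000,000×S = 325,000,000×21
6,708,000,000 + 130,000,000·S = 6,825,000,000
S = (6,825,000,000 − 6,708,000,000) / 130,000,000 = 0.9 g/kg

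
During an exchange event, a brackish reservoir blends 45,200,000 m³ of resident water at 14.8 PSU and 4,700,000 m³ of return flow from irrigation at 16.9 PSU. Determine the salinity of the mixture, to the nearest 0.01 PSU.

15.00 PSU

Conserving salt mass:
salt = 45,200,000×14.8 + 4,700,000×16.9 = 668,960,000 + 79,430,000 = 748,390,000
volume = 45,200,000 + 4,700,000 = 49,900,000 m³
S = 748,390,000 / 49,900,000 = 14.9978 PSU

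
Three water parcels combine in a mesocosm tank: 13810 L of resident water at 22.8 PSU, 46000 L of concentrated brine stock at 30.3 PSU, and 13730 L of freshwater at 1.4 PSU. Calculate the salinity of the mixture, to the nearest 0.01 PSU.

Total salt / total volume:
salt = 13,810×22.8 + 46,000×30.3 + 13,730×1.4 = 314,868 + 1,393,800 + 19,222 = 1,727,890
volume = 13,810 + 46,000 + 13,730 = 73,540 L
S = 1,727,890 / 73,540 = 23.4959 PSU

23.50 PSU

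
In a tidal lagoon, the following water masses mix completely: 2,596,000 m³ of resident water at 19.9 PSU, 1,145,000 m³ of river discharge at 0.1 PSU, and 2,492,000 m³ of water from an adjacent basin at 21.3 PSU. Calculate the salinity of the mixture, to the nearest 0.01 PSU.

16.82 PSU

Total salt / total volume:
salt = 2,596,000×19.9 + 1,145,000×0.1 + 2,492,000×21.3 = 51,660,400 + 114,500 + 53,079,600 = 104,854,500
volume = 2,596,000 + 1,145,000 + 2,492,000 = 6,233,000 m³
S = 104,854,500 / 6,233,000 = 16.8225 PSU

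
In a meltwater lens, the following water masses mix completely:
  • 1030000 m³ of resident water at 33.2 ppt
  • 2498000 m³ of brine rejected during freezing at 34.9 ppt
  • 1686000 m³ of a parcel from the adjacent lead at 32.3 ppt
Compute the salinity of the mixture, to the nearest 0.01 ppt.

33.72 ppt

Conserving salt mass:
salt = 1,030,000×33.2 + 2,498,000×34.9 + 1,686,000×32.3 = 34,196,000 + 87,180,200 + 54,457,800 = 175,834,000
volume = 1,030,000 + 2,498,000 + 1,686,000 = 5,214,000 m³
S = 175,834,000 / 5,214,000 = 33.7234 ppt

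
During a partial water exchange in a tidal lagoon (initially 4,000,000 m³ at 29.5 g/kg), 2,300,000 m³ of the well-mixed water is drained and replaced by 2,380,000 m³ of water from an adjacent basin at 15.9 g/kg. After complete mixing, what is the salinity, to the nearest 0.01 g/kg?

21.57 g/kg

Remaining after removal: 1,700,000 m³ at 29.5 g/kg (salt = 50,150,000)
After addition: salt = 50,150,000 + 2,380,000×15.9 = 87,992,000; volume = 4,080,000 m³
S = 87,992,000 / 4,080,000 = 21.5667 g/kg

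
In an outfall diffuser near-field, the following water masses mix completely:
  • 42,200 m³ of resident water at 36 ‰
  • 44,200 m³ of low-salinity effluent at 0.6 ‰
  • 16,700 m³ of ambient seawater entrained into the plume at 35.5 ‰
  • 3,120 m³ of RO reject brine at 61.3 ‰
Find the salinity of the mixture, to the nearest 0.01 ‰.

21.93 ‰

Mass of salt is conserved:
salt = 42,200×36 + 44,200×0.6 + 16,700×35.5 + 3,120×61.3 = 1,519,200 + 26,520 + 592,850 + 191,256 = 2,329,826
volume = 42,200 + 44,200 + 16,700 + 3,120 = 106,220 m³
S = 2,329,826 / 106,220 = 21.934 ‰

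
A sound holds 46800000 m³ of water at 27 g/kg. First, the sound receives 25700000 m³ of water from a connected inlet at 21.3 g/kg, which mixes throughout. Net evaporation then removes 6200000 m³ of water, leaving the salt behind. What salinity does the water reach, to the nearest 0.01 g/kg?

27.32 g/kg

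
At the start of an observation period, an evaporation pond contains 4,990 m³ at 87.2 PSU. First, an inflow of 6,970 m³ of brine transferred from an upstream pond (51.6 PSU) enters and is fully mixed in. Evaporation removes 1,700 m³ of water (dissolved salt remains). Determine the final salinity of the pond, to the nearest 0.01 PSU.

After mixing: salt = 4,990×87.2 + 6,970×51.6 = 794,780; volume = 11,960 m³
After evaporation: salt unchanged = 794,780; volume = 11,960 − 1,700 = 10,260 m³
S = 794,780 / 10,260 = 77.4639 PSU

77.46 PSU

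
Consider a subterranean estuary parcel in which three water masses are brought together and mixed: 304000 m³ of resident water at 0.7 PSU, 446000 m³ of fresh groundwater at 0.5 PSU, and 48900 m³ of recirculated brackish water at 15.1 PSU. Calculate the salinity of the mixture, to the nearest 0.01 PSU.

1.47 PSU

Total salt / total volume:
salt = 304,000×0.7 + 446,000×0.5 + 48,900×15.1 = 212,800 + 223,000 + 738,390 = 1,174,190
volume = 304,000 + 446,000 + 48,900 = 798,900 m³
S = 1,174,190 / 798,900 = 1.4698 PSU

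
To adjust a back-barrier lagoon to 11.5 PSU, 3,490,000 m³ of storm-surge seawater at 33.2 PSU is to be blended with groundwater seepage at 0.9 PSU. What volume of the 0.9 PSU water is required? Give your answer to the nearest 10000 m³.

Salt balance: 3,490,000×33.2 + V×0.9 = (3,490,000+V)×11.5
115,868,000 + 0.9V = 40,135,000 + 11.5V
75,733,000 = 10.6V
V = 7,144,622.64 m³

7140000 m³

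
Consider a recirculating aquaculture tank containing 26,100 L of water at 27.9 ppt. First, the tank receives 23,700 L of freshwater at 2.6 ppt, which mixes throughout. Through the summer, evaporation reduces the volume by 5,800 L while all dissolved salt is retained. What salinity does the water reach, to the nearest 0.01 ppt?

17.95 ppt

After mixing: salt = 26,100×27.9 + 23,700×2.6 = 789,810; volume = 49,800 L
After evaporation: salt unchanged = 789,810; volume = 49,800 − 5,800 = 44,000 L
S = 789,810 / 44,000 = 17.9502 ppt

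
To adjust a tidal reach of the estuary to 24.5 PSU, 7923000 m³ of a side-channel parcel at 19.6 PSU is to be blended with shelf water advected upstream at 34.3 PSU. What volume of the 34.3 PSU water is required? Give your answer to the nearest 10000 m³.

Salt balance: 7,923,000×19.6 + V×34.3 = (7,923,000+V)×24.5
155,290,800 + 34.3V = 194,113,500 + 24.5V
38,822,700 = 9.8V
V = 3,961,500 m³

3960000 m³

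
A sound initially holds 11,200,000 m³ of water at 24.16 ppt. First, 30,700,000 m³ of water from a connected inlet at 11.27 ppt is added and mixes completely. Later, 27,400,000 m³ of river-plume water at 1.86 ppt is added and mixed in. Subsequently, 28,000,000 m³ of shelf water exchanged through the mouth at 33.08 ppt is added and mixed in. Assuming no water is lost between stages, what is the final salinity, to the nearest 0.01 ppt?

Conserving salt mass:
Initial salt = 11,200,000×24.16 = 270,592,000
After stage 1: salt = 270,592,000 + 30,700,000×11.27 = 616,581,000; volume = 41,900,000 m³; S = 14.716 ppt
After stage 2: salt = 616,581,000 + 27,400,000×1.86 = 667,545,000; volume = 69,300,000 m³; S = 9.633 ppt
After stage 3: salt = 667,545,000 + 28,000,000×33.08 = 1,593,785,000; volume = 97,300,000 m³
S = 1,593,785,000 / 97,300,000 = 16.3801 ppt

16.38 ppt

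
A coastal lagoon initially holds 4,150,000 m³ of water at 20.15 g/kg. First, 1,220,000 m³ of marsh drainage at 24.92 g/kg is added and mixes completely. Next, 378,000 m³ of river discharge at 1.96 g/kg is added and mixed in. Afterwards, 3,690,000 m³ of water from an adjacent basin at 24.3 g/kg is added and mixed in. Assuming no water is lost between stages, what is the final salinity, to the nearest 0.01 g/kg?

21.66 g/kg

Total salt / total volume:
Initial salt = 4,150,000×20.15 = 83,622,500
After stage 1: salt = 83,622,500 + 1,220,000×24.92 = 114,024,900; volume = 5,370,000 m³; S = 21.234 g/kg
After stage 2: salt = 114,024,900 + 378,000×1.96 = 114,765,780; volume = 5,748,000 m³; S = 19.966 g/kg
After stage 3: salt = 114,765,780 + 3,690,000×24.3 = 204,432,780; volume = 9,438,000 m³
S = 204,432,780 / 9,438,000 = 21.6606 g/kg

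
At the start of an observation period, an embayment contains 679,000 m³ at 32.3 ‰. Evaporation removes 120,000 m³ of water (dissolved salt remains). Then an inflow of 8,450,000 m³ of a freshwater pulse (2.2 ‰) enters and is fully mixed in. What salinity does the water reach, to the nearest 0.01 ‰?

After evaporation: salt = 679,000×32.3 = 21,931,700; volume = 679,000 − 120,000 = 559,000 m³
After mixing: salt = 21,931,700 + 8,450,000×2.2 = 40,521,700; volume = 559,000 + 8,450,000 = 9,009,000 m³
S = 40,521,700 / 9,009,000 = 4.4979 ‰

4.50 ‰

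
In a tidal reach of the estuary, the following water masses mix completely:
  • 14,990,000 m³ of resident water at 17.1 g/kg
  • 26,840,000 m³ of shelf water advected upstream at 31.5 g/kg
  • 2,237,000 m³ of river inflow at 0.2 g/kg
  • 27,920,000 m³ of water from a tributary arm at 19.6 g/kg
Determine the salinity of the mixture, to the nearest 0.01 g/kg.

22.91 g/kg

Salt balance:
salt = 14,990,000×17.1 + 26,840,000×31.5 + 2,237,000×0.2 + 27,920,000×19.6 = 256,329,000 + 845,460,000 + 447,400 + 547,232,000 = 1,649,468,400
volume = 14,990,000 + 26,840,000 + 2,237,000 + 27,920,000 = 71,987,000 m³
S = 1,649,468,400 / 71,987,000 = 22.9134 g/kg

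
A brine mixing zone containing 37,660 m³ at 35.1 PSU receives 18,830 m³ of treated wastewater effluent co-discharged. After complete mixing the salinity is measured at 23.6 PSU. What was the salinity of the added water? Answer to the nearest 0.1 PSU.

Salt balance: 37,660×35.1 + 18,830×S = 56,490×23.6
1,321,866 + 18,830·S = 1,333,164
S = (1,333,164 − 1,321,866) / 18,830 = 0.6 PSU

0.6 PSU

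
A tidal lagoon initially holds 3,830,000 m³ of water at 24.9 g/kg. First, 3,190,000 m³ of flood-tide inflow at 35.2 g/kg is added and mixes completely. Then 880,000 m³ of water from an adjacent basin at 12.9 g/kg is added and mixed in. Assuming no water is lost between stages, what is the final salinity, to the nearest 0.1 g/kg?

Total salt / total volume:
Initial salt = 3,830,000×24.9 = 95,367,000
After stage 1: salt = 95,367,000 + 3,190,000×35.2 = 207,655,000; volume = 7,020,000 m³; S = 29.58 g/kg
After stage 2: salt = 207,655,000 + 880,000×12.9 = 219,007,000; volume = 7,900,000 m³
S = 219,007,000 / 7,900,000 = 27.7224 g/kg

27.7 g/kg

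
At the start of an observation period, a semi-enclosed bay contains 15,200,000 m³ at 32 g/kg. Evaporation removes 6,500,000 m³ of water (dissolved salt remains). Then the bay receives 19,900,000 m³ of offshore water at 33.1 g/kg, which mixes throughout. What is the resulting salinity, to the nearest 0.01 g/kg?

After evaporation: salt = 15,200,000×32 = 486,400,000; volume = 15,200,000 − 6,500,000 = 8,700,000 m³
After mixing: salt = 486,400,000 + 19,900,000×33.1 = 1,145,090,000; volume = 8,700,000 + 19,900,000 = 28,600,000 m³
S = 1,145,090,000 / 28,600,000 = 40.0381 g/kg

40.04 g/kg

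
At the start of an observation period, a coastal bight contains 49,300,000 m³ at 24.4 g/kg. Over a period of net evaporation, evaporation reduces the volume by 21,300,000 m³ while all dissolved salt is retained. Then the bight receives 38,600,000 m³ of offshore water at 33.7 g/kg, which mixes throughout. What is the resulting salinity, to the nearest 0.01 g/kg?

After evaporation: salt = 49,300,000×24.4 = 1,202,920,000; volume = 49,300,000 − 21,300,000 = 28,000,000 m³
After mixing: salt = 1,202,920,000 + 38,600,000×33.7 = 2,503,740,000; volume = 28,000,000 + 38,600,000 = 66,600,000 m³
S = 2,503,740,000 / 66,600,000 = 37.5937 g/kg

37.59 g/kg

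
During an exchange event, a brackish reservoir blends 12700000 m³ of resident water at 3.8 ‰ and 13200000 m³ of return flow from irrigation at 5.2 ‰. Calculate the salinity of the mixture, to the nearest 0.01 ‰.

Weighted by volume,
salt = 12,700,000×3.8 + 13,200,000×5.2 = 48,260,000 + 68,640,000 = 116,900,000
volume = 12,700,000 + 13,200,000 = 25,900,000 m³
S = 116,900,000 / 25,900,000 = 4.5135 ‰

4.51 ‰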